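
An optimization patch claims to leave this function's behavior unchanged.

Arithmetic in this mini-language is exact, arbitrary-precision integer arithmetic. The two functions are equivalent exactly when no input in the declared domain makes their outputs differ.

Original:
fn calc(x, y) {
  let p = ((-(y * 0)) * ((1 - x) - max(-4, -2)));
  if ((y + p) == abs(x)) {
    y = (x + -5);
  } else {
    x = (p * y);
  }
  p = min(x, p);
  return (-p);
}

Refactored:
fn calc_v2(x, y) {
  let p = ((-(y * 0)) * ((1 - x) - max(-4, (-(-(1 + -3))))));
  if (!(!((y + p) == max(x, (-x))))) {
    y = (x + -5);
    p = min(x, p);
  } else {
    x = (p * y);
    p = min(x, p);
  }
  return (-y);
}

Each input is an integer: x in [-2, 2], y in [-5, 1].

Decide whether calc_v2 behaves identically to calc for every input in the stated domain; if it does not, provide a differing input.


There is a counterexample at x=-2, y=-5: 0 on one side, 5 on the other.
calc: p = 0; ((y + p) == abs(x)) -> false; x = 0; p = 0; return 0
calc_v2: p = 0; (!(!((y + p) == max(x, (-x))))) -> false; x = 0; p = 0; return 5
verdict: not equivalent; witness: x=-2, y=-5


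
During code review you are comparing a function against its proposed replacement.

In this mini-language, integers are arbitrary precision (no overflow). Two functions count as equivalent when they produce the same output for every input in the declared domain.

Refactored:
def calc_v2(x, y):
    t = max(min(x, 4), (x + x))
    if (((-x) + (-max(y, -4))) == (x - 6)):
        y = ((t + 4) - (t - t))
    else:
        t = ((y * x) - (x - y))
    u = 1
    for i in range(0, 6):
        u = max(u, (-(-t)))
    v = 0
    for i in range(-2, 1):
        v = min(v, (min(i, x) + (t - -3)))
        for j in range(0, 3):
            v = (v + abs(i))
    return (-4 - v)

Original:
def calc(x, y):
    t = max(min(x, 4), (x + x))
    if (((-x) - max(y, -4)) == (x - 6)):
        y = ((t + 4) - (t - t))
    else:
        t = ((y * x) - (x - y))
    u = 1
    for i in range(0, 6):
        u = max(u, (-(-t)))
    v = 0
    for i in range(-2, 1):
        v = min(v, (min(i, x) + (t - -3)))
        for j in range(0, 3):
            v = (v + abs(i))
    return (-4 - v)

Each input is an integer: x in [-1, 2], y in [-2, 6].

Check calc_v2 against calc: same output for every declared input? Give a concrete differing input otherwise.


Side by side, the visible changes include: arithmetic usage differs.
As a probe, take x=0, y=5: calc runs t = 0; (((-x) - max(y, -4)) == (x - 6)) -> false; t = 5; u = 1; [i=0]; u = 5; [i=1]; u = 5; [i=2]; u = 5; [i=3]; u = 5; [i=4]; u = 5; [i=5]; u = 5; v = 0; [i=-2]; v = 0; [j=0]; v = 2; [j=1]; v = 4; [j=2]; v = 6; [i=-1]; v = 6; [j=0]; v = 7; [j=1]; v = 8; [j=2]; v = 9; [i=0]; v = 8; [j=0]; v = 8; [j=1]; v = 8; [j=2]; v = 8; return -12; calc_v2 runs t = 0; (((-x) + (-max(y, -4))) == (x - 6)) -> false; t = 5; u = 1; [i=0]; u = 5; [i=1]; u = 5; [i=2]; u = 5; [i=3]; u = 5; [i=4]; u = 5; [i=5]; u = 5; v = 0; [i=-2]; v = 0; [j=0]; v = 2; [j=1]; v = 4; [j=2]; v = 6; [i=-1]; v = 6; [j=0]; v = 7; [j=1]; v = 8; [j=2]; v = 9; [i=0]; v = 8; [j=0]; v = 8; [j=1]; v = 8; [j=2]; v = 8; return -12; both end at -12.
An exhaustive pass over the 36 declared inputs shows identical outputs.
verdict: equivalent


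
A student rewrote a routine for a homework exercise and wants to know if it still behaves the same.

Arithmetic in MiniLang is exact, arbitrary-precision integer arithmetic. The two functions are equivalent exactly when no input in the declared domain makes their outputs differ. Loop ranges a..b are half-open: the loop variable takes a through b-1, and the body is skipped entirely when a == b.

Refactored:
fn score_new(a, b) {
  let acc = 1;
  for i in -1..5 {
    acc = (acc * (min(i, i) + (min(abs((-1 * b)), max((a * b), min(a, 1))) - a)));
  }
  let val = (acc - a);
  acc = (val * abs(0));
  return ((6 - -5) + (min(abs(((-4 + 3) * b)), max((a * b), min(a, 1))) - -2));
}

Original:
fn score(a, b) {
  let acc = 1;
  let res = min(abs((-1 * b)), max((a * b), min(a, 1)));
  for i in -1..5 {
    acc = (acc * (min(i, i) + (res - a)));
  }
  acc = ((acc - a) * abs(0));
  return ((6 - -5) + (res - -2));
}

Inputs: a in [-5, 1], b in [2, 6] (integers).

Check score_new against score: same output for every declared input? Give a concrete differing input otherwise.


This is a faithful refactor — local variable names differ; constant usage differs; min/max/abs usage differs; arithmetic usage differs, but the computed results match everywhere.
One worked example (a=-3, b=2) — score: acc = 1; res = -3; [i=-1]; acc = -1; [i=0]; acc = 0; [i=1]; acc = 0; [i=2]; acc = 0; [i=3]; acc = 0; [i=4]; acc = 0; acc = 0; return 10; score_new: acc = 1; [i=-1]; acc = -1; [i=0]; acc = 0; [i=1]; acc = 0; [i=2]; acc = 0; [i=3]; acc = 0; [i=4]; acc = 0; val = 3; acc = 0; return 10; agreement on 10.
Sweeping the whole domain (35 inputs) finds no disagreement.
verdict: equivalent


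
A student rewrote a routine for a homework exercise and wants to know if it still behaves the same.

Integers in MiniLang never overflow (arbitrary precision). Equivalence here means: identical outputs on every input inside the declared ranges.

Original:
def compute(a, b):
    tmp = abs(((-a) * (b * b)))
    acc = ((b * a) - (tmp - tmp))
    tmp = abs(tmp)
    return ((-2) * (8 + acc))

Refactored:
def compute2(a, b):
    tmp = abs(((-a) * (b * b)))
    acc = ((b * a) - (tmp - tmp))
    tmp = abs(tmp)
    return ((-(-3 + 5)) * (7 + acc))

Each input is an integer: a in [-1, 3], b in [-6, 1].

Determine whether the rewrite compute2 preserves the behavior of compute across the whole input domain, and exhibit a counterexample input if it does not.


At a=-1, b=-6: compute gives -28, compute2 gives -26.
verdict: not equivalent; witness: a=-1, b=-6


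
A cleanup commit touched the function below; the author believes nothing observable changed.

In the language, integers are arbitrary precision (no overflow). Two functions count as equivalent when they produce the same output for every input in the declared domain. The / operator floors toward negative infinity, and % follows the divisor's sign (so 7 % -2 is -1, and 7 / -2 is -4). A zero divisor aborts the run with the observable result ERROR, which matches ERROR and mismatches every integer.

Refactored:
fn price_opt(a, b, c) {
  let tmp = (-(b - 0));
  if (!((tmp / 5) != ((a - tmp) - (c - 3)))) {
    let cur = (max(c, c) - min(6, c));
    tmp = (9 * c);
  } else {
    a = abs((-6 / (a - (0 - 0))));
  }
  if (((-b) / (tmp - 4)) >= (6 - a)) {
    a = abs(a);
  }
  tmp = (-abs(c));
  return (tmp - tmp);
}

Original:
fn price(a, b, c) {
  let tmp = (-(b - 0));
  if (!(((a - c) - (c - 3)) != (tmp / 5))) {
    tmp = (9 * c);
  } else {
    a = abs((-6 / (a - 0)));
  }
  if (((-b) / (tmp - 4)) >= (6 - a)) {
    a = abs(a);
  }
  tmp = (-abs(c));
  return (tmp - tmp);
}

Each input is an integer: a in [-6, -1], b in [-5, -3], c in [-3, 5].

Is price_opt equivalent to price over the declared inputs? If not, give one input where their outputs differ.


Run the pair on a=-5, b=-4, c=-1.
price: tmp := 4 | (!(((a - c) - (c - 3)) != (tmp / 5))): true | tmp := -9 | (((-b) / (tmp - 4)) >= (6 - a)): false | tmp := -1 | result 0
price_opt: tmp := 4 | (!((tmp / 5) != ((a - tmp) - (c - 3)))): false | a := 1 | divide-by-zero, output ERROR
0 != ERROR, so the rewrite changes behavior.
verdict: not equivalent; witness: a=-5, b=-4, c=-1


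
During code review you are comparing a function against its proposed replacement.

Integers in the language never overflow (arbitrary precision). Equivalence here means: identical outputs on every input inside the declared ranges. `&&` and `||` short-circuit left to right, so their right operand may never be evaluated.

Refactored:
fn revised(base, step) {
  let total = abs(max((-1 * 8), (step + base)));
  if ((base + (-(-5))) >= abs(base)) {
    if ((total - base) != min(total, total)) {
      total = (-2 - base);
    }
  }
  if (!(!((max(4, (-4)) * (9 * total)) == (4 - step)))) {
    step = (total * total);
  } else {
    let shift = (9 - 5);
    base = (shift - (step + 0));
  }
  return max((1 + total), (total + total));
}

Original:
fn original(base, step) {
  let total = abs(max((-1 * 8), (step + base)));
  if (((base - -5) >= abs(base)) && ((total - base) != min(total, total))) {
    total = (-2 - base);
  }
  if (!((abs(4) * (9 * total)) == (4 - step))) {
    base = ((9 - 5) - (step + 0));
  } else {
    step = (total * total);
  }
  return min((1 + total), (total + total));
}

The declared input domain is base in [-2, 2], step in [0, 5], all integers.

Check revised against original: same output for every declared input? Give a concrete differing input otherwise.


Take base=-2, step=0.
original: total := 2 | (((base - -5) >= abs(base)) && ((total - base) != min(total, total))): true | total := 0 | (!((abs(4) * (9 * total)) == (4 - step))): true | base := 4 | result 0
revised: total := 2 | ((base + (-(-5))) >= abs(base)): true | ((total - base) != min(total, total)): true | total := 0 | (!(!((max(4, (-4)) * (9 * total)) == (4 - step)))): false | shift := 4 | base := 4 | result 1
0 against 1: the behavior changed.
verdict: not equivalent; witness: base=-2, step=0


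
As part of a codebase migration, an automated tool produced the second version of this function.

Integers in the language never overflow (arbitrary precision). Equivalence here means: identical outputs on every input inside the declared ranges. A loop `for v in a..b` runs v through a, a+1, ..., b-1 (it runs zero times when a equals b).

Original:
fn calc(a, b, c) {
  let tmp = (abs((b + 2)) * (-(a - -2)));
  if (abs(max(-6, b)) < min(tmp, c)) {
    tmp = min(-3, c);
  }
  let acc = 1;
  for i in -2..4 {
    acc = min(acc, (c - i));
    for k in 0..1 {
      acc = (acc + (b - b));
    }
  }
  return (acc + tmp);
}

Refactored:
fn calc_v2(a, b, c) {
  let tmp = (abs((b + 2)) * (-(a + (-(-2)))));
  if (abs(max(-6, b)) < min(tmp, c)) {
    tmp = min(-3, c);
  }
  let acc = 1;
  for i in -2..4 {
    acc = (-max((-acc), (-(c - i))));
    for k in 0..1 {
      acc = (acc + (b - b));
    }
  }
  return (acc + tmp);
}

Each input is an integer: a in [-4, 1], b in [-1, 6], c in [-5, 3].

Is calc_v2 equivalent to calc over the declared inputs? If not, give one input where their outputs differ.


Reading the diff, among the changes: min/max/abs usage differs, arithmetic usage differs.
Tracing a=1, b=1, c=0: calc: tmp=-9, then (abs(max(-6, b)) < min(tmp, c)) is false, then acc=1, then (i=-2), then acc=1, then (k=0), then acc=1, then (i=-1), then acc=1, then (k=0), then acc=1, then (i=0), then acc=0, then (k=0), then acc=0, then (i=1), then acc=-1, then (k=0), then acc=-1, then (i=2), then acc=-2, then (k=0), then acc=-2, then (i=3), then acc=-3, then (k=0), then acc=-3, then returns -12 | calc_v2: tmp=-9, then (abs(max(-6, b)) < min(tmp, c)) is false, then acc=1, then (i=-2), then acc=1, then (k=0), then acc=1, then (i=-1), then acc=1, then (k=0), then acc=1, then (i=0), then acc=0, then (k=0), then acc=0, then (i=1), then acc=-1, then (k=0), then acc=-1, then (i=2), then acc=-2, then (k=0), then acc=-2, then (i=3), then acc=-3, then (k=0), then acc=-3, then returns -12 — matching result -12.
Checked all 432 inputs in the declared domain: the outputs agree on every one.
verdict: equivalent


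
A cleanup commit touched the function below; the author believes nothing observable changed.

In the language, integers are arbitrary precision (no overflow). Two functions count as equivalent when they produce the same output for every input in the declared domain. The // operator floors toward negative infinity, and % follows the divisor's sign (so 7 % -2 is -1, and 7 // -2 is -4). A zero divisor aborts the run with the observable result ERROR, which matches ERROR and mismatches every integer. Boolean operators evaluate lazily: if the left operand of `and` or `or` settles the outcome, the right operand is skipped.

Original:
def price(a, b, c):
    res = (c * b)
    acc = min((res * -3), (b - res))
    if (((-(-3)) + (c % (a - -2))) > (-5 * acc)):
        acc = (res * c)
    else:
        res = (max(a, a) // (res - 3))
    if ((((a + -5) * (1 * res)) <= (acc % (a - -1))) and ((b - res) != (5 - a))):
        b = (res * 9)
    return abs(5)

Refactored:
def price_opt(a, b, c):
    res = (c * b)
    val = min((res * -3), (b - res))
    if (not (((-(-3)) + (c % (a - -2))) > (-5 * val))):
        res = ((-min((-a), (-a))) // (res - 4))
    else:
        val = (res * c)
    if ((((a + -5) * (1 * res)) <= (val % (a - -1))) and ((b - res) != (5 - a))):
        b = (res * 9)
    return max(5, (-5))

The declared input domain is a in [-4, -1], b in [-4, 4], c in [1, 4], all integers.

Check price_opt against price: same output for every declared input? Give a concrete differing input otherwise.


At a=-4, b=1, c=3: price gives ERROR, price_opt gives 5.
verdict: not equivalent; witness: a=-4, b=1, c=3


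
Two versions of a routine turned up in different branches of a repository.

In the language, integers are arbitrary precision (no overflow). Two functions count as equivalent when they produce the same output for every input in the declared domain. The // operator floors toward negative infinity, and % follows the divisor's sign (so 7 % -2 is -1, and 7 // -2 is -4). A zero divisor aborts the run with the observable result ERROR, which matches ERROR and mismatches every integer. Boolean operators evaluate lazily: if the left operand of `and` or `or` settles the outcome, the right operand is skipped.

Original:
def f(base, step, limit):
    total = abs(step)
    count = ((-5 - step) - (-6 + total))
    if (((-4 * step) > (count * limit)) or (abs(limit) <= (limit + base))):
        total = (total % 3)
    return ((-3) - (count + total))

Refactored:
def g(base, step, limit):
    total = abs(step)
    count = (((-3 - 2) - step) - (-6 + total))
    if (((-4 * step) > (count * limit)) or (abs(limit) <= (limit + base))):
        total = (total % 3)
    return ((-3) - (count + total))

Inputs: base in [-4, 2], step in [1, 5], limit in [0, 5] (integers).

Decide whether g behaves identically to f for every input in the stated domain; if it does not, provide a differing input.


Changes here: constant usage differs, arithmetic usage differs; the full 210-point sweep finds no disagreement.
verdict: equivalent


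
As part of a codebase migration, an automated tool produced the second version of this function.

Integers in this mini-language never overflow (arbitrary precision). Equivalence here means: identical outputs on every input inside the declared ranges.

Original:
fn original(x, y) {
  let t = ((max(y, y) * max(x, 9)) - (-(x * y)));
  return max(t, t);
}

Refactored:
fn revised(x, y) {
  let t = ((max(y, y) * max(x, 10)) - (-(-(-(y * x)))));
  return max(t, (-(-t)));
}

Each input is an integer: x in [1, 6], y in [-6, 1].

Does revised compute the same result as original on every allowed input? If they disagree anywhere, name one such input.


Take x=1, y=-6.
original: t=-60, then returns -60
revised: t=-66, then returns -66
-60 vs -66 — the two versions disagree here.
verdict: not equivalent; witness: x=1, y=-6


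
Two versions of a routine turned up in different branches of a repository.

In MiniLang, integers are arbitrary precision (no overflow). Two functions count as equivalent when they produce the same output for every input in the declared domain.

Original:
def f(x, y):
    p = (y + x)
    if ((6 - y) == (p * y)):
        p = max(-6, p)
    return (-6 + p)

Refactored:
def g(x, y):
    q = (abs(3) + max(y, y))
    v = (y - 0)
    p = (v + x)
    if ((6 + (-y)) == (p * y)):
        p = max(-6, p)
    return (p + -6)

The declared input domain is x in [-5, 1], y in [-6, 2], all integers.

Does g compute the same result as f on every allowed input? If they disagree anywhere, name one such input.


Equivalent — the differences include constant usage differs; and statement counts differ; and local variable names differ; and arithmetic usage differs; and min/max/abs usage differs, yet no declared input distinguishes the two.
One worked example (x=-4, y=-6) — f: p = -10; ((6 - y) == (p * y)) -> false; return -16; g: q = -3; v = -6; p = -10; ((6 + (-y)) == (p * y)) -> false; return -16; agreement on -16.
Every one of the 63 inputs gives matching results.
verdict: equivalent


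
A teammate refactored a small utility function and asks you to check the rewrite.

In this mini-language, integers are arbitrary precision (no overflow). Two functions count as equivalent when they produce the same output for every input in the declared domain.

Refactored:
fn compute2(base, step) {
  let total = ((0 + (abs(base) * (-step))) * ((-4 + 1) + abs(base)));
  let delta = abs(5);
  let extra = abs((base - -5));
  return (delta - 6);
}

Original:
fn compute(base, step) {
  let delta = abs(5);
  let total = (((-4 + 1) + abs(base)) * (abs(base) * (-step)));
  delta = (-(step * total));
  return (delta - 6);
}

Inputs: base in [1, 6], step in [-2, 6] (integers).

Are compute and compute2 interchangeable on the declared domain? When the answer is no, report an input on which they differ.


Take base=1, step=-2.
compute: delta := 5 | total := -4 | delta := -8 | result -14
compute2: total := -4 | delta := 5 | extra := 6 | result -1
-14 against -1: the behavior changed.
verdict: not equivalent; witness: base=1, step=-2


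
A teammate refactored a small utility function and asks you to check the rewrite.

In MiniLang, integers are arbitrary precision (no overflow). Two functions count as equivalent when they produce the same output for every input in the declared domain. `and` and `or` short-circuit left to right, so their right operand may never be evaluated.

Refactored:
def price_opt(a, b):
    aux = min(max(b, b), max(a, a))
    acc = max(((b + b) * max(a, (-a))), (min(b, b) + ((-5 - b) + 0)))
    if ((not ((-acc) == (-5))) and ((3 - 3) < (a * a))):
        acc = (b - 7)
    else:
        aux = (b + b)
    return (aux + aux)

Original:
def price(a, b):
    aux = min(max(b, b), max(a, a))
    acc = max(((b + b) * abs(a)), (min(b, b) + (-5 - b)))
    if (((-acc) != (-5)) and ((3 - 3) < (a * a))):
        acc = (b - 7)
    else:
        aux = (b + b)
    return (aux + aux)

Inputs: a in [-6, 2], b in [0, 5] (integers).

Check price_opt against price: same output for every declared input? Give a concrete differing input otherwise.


Although constant usage differs, plus boolean connective usage differs, plus arithmetic usage differs, plus min/max/abs usage differs, plus comparison usage differs, 54/54 inputs agree.
verdict: equivalent


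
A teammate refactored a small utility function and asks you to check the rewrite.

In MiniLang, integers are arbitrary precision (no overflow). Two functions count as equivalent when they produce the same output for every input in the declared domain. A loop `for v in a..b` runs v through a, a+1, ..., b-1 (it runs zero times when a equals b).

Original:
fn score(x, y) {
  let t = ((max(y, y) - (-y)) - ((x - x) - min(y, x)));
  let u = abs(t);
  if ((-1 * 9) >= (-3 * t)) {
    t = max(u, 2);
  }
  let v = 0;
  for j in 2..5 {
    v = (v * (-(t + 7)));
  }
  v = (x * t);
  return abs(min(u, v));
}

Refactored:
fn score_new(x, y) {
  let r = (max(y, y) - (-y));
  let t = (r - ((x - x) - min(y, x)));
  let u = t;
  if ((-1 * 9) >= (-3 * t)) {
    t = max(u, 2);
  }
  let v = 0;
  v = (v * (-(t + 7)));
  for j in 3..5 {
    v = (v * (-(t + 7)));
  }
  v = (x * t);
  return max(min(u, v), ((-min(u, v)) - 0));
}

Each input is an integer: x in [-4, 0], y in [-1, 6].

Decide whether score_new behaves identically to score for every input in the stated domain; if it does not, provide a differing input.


On input x=0, y=-1, score returns 0 while score_new returns 3.
verdict: not equivalent; witness: x=0, y=-1


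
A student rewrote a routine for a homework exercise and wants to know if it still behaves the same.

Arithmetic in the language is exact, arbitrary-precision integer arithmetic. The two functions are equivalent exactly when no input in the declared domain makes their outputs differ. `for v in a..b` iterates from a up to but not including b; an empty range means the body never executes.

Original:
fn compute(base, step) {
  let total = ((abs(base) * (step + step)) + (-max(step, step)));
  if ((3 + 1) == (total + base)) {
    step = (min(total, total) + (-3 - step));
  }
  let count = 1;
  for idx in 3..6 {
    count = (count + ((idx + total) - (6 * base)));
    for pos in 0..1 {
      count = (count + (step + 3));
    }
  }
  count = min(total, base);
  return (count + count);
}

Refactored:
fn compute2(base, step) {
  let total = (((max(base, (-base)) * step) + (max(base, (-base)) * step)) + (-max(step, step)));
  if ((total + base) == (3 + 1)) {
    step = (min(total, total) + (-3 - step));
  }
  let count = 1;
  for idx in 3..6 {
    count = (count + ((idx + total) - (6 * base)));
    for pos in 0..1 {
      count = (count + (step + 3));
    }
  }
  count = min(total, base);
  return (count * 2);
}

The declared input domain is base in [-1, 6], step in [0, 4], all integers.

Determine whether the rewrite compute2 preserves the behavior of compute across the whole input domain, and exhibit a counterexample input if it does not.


Although arithmetic usage differs; also constant usage differs; also min/max/abs usage differs, 40/40 inputs agree.
verdict: equivalent


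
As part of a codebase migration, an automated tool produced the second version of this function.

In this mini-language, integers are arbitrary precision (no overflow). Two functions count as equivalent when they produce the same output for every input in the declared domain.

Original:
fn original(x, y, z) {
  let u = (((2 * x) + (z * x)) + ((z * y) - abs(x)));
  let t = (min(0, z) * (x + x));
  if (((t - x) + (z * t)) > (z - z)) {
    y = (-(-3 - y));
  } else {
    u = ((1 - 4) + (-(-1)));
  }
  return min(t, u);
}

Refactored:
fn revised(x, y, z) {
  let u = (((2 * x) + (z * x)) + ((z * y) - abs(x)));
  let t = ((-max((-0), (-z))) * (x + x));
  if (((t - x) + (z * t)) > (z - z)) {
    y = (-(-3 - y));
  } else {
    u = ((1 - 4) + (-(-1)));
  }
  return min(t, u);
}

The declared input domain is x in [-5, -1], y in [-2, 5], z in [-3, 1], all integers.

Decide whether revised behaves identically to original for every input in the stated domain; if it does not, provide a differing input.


The two versions differ — the changes include min/max/abs usage differs.
Spot check at x=-1, y=5, z=-2 — original: u becomes -11; next t becomes 4; next (((t - x) + (z * t)) > (z - z)) evaluates to false; next u becomes -2; next final value -2. revised: u becomes -11; next t becomes 4; next (((t - x) + (z * t)) > (z - z)) evaluates to false; next u becomes -2; next final value -2. Both give -2.
Sweeping the whole domain (200 inputs) finds no disagreement.
verdict: equivalent


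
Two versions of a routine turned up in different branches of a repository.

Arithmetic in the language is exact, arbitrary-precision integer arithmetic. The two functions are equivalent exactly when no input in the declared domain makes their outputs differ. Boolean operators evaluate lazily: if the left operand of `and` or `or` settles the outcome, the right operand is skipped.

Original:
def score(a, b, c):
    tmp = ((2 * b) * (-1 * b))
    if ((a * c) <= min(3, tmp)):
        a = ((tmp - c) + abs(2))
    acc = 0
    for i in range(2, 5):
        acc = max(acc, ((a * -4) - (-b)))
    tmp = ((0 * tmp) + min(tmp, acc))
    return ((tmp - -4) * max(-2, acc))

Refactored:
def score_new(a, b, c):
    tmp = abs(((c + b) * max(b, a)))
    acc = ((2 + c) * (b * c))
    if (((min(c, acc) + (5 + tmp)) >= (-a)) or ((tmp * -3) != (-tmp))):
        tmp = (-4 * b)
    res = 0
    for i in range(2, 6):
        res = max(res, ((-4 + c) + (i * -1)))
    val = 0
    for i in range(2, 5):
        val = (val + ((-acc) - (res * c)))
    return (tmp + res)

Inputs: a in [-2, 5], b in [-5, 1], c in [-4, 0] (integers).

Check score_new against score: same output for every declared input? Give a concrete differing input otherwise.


Consider the input a=-2, b=-5, c=-4.
score: tmp=-50, then ((a * c) <= min(3, tmp)) is false, then acc=0, then (i=2), then acc=3, then (i=3), then acc=3, then (i=4), then acc=3, then tmp=-50, then returns -138
score_new: tmp=18, then acc=-40, then (((min(c, acc) + (5 + tmp)) >= (-a)) or ((tmp * -3) != (-tmp))) is true, then tmp=20, then res=0, then (i=2), then res=0, then (i=3), then res=0, then (i=4), then res=0, then (i=5), then res=0, then val=0, then (i=2), then val=40, then (i=3), then val=80, then (i=4), then val=120, then returns 20
-138 != 20, so the rewrite changes behavior.
verdict: not equivalent; witness: a=-2, b=-5, c=-4


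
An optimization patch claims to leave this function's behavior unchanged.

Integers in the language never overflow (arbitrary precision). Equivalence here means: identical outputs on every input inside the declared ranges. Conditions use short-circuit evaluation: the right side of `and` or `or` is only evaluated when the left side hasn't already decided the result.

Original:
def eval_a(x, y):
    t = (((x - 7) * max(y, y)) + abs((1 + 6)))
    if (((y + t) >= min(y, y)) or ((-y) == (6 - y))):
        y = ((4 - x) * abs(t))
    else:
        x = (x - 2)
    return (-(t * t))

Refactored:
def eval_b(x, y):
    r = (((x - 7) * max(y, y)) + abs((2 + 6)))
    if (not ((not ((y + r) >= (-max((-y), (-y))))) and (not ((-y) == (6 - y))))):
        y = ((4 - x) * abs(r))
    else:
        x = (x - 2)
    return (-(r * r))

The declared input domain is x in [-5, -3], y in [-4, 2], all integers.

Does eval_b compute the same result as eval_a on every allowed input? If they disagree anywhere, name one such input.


At x=-5, y=-4: eval_a gives -3025, eval_b gives -3136.
verdict: not equivalent; witness: x=-5, y=-4


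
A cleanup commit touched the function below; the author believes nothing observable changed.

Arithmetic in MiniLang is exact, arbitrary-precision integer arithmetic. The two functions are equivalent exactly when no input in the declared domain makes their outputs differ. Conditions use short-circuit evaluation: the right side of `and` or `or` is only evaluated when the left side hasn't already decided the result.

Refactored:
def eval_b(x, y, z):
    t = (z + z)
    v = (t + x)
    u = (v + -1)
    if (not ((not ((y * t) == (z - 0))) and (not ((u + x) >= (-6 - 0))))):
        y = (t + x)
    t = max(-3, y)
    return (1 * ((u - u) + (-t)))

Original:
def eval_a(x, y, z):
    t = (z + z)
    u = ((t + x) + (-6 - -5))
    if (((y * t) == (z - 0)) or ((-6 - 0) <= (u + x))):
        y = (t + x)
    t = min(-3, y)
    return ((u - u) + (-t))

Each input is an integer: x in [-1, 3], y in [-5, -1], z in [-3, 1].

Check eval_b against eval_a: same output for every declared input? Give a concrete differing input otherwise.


The rewrite breaks on x=-1, y=-5, z=-3, where the results are 5 and 3.
eval_a: t := -6 | u := -8 | (((y * t) == (z - 0)) or ((-6 - 0) <= (u + x))): false | t := -5 | result 5
eval_b: t := -6 | v := -7 | u := -8 | (not ((not ((y * t) == (z - 0))) and (not ((u + x) >= (-6 - 0))))): false | t := -3 | result 3
verdict: not equivalent; witness: x=-1, y=-5, z=-3


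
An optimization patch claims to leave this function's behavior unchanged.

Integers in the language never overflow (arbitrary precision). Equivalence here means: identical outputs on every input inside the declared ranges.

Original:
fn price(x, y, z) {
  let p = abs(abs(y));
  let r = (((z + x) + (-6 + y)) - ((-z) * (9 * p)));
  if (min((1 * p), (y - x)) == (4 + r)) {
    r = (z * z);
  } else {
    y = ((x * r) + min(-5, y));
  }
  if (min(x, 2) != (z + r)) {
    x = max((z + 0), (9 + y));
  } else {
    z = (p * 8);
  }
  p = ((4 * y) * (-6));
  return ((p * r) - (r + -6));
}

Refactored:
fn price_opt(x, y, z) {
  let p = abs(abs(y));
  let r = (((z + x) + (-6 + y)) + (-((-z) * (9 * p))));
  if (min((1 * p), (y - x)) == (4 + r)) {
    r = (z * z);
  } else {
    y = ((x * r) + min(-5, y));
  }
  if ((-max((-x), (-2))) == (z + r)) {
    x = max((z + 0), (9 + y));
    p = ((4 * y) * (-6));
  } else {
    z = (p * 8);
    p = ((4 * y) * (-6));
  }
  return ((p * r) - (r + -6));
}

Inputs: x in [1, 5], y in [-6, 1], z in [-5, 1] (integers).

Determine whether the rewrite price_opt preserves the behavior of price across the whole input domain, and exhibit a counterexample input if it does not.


Equivalent. One difference looks behavioral, but it never changes the outcome for any declared input.
Every one of the 280 inputs gives matching results.
As a probe, take x=2, y=1, z=-5: price runs p = 1; r = -53; (min((1 * p), (y - x)) == (4 + r)) -> false; y = -111; (min(x, 2) != (z + r)) -> true; x = -5; p = 2664; return -141133; price_opt runs p = 1; r = -53; (min((1 * p), (y - x)) == (4 + r)) -> false; y = -111; ((-max((-x), (-2))) == (z + r)) -> false; z = 8; p = 2664; return -141133; both end at -141133.
verdict: equivalent


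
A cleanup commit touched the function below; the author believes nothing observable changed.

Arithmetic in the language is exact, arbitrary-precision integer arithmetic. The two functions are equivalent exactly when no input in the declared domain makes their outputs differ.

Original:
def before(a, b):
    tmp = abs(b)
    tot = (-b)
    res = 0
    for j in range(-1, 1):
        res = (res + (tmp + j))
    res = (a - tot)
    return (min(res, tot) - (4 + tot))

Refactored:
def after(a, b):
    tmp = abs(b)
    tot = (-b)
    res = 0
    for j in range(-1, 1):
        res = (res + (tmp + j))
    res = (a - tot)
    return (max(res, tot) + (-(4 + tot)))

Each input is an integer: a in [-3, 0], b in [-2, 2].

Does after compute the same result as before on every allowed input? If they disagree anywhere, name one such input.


Consider the input a=-3, b=-2.
before: tmp := 2 | tot := 2 | res := 0 | iter j=-1: | res := 1 | iter j=0: | res := 3 | res := -5 | result -11
after: tmp := 2 | tot := 2 | res := 0 | iter j=-1: | res := 1 | iter j=0: | res := 3 | res := -5 | result -4
-11 vs -4 — the two versions disagree here.
verdict: not equivalent; witness: a=-3, b=-2


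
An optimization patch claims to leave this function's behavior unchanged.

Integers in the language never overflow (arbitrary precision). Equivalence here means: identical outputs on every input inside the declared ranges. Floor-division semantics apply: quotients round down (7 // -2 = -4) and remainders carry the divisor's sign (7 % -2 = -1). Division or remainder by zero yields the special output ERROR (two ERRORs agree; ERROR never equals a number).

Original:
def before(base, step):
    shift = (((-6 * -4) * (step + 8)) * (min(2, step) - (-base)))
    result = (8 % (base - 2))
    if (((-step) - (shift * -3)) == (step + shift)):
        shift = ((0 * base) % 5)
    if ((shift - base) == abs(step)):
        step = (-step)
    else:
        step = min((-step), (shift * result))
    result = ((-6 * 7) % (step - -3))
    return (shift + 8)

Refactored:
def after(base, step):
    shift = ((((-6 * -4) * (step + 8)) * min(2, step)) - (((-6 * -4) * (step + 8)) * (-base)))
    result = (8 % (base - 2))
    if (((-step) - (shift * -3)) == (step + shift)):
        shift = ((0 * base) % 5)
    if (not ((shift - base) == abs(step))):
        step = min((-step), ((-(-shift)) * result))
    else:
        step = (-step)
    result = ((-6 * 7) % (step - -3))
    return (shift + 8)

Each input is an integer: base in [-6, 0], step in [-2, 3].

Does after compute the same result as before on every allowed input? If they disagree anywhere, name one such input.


The two are interchangeable: arithmetic usage differs, plus constant usage differs, plus boolean connective usage differs, and every declared input agrees.
One worked example (base=-6, step=-1) — before: shift = -1176; result = 0; (((-step) - (shift * -3)) == (step + shift)) -> false; ((shift - base) == abs(step)) -> false; step = 0; result = 0; return -1168; after: shift = -1176; result = 0; (((-step) - (shift * -3)) == (step + shift)) -> false; (not ((shift - base) == abs(step))) -> true; step = 0; result = 0; return -1168; agreement on -1168.
Sweeping the whole domain (42 inputs) finds no disagreement.
verdict: equivalent


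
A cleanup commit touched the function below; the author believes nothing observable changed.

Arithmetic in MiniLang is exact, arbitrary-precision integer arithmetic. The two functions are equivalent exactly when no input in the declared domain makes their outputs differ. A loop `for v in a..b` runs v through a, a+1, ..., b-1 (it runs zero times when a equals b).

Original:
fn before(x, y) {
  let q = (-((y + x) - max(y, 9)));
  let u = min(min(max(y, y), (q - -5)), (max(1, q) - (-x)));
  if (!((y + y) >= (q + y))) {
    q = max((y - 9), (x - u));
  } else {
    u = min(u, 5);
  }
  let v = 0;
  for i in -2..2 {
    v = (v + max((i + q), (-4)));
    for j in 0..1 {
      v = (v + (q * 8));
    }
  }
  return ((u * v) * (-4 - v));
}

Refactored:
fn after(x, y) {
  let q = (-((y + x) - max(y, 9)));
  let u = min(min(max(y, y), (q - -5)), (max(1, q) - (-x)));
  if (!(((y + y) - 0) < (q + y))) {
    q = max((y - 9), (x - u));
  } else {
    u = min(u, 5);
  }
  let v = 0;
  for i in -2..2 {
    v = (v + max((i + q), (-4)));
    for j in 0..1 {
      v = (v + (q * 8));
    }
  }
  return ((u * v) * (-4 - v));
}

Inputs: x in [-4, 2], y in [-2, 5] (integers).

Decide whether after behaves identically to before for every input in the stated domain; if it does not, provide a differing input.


Input x=-4, y=-2: 10360 from before versus 583192 from after.
verdict: not equivalent; witness: x=-4, y=-2


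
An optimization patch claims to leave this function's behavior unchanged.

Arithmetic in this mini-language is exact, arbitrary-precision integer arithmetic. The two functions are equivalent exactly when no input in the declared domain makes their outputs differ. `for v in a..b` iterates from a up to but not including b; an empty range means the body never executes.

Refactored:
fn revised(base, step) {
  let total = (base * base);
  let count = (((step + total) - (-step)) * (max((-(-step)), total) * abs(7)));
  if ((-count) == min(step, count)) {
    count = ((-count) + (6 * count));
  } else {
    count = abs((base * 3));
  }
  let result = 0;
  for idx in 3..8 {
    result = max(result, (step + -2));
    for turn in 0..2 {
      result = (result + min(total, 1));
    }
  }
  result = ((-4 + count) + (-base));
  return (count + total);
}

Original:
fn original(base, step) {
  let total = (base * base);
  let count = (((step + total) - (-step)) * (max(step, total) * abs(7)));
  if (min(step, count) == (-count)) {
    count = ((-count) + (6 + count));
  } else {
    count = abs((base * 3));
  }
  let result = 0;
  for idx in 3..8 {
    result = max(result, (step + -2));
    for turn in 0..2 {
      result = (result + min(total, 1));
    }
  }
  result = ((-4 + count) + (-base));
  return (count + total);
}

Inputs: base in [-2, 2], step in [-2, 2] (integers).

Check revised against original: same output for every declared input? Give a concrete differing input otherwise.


Take base=0, step=0.
original: total becomes 0; next count becomes 0; next (min(step, count) == (-count)) evaluates to true; next count becomes 6; next result becomes 0; next at idx=3:; next result becomes 0; next at turn=0:; next result becomes 0; next at turn=1:; next result becomes 0; next at idx=4:; next result becomes 0; next at turn=0:; next result becomes 0; next at turn=1:; next result becomes 0; next at idx=5:; next result becomes 0; next at turn=0:; next result becomes 0; next at turn=1:; next result becomes 0; next at idx=6:; next result becomes 0; next at turn=0:; next result becomes 0; next at turn=1:; next result becomes 0; next at idx=7:; next result becomes 0; next at turn=0:; next result becomes 0; next at turn=1:; next result becomes 0; next result becomes 2; next final value 6
revised: total becomes 0; next count becomes 0; next ((-count) == min(step, count)) evaluates to true; next count becomes 0; next result becomes 0; next at idx=3:; next result becomes 0; next at turn=0:; next result becomes 0; next at turn=1:; next result becomes 0; next at idx=4:; next result becomes 0; next at turn=0:; next result becomes 0; next at turn=1:; next result becomes 0; next at idx=5:; next result becomes 0; next at turn=0:; next result becomes 0; next at turn=1:; next result becomes 0; next at idx=6:; next result becomes 0; next at turn=0:; next result becomes 0; next at turn=1:; next result becomes 0; next at idx=7:; next result becomes 0; next at turn=0:; next result becomes 0; next at turn=1:; next result becomes 0; next result becomes -4; next final value 0
6 vs 0 — the two versions disagree here.
verdict: not equivalent; witness: base=0, step=0


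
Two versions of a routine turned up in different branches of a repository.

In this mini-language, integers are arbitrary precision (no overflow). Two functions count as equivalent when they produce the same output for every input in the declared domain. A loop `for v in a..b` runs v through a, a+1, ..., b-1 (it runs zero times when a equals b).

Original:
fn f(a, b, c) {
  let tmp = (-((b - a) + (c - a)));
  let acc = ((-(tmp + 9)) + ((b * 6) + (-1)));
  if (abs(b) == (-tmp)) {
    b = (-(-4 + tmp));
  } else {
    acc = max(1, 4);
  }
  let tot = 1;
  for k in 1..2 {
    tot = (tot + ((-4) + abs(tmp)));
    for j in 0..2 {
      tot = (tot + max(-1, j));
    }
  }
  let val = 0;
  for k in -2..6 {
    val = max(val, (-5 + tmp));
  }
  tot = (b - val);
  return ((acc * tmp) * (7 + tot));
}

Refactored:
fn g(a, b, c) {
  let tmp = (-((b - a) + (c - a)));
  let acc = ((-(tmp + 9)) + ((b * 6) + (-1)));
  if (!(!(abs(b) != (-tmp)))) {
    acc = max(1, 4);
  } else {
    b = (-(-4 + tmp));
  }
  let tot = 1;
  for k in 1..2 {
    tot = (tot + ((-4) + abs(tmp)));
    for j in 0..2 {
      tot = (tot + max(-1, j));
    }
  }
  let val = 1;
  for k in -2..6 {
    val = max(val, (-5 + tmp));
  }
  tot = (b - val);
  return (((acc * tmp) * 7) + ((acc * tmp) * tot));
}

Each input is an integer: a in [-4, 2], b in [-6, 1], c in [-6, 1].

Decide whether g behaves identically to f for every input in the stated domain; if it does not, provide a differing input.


There is a counterexample at a=-4, b=-6, c=-6: 16 on one side, 0 on the other.
f: tmp = 4; acc = -50; (abs(b) == (-tmp)) -> false; acc = 4; tot = 1; [k=1]; tot = 1; [j=0]; tot = 1; [j=1]; tot = 2; val = 0; [k=-2]; val = 0; [k=-1]; val = 0; [k=0]; val = 0; [k=1]; val = 0; [k=2]; val = 0; [k=3]; val = 0; [k=4]; val = 0; [k=5]; val = 0; tot = -6; return 16
g: tmp = 4; acc = -50; (!(!(abs(b) != (-tmp)))) -> true; acc = 4; tot = 1; [k=1]; tot = 1; [j=0]; tot = 1; [j=1]; tot = 2; val = 1; [k=-2]; val = 1; [k=-1]; val = 1; [k=0]; val = 1; [k=1]; val = 1; [k=2]; val = 1; [k=3]; val = 1; [k=4]; val = 1; [k=5]; val = 1; tot = -7; return 0
verdict: not equivalent; witness: a=-4, b=-6, c=-6


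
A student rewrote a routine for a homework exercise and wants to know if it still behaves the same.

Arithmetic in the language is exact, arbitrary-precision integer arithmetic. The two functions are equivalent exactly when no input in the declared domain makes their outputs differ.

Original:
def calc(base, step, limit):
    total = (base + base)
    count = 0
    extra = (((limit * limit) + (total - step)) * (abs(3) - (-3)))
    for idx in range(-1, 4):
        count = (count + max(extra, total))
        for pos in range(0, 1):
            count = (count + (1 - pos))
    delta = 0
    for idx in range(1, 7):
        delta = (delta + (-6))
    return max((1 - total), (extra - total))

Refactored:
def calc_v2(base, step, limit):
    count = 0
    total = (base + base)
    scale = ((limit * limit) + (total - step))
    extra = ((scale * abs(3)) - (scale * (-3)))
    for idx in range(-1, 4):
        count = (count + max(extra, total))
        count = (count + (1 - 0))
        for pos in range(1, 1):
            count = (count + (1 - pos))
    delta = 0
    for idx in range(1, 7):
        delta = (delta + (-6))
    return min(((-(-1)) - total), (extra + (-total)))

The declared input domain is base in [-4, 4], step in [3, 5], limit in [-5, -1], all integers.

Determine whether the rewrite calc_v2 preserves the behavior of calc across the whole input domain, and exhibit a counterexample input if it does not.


Consider the input base=-4, step=3, limit=-5.
calc: total becomes -8; next count becomes 0; next extra becomes 84; next at idx=-1:; next count becomes 84; next at pos=0:; next count becomes 85; next at idx=0:; next count becomes 169; next at pos=0:; next count becomes 170; next at idx=1:; next count becomes 254; next at pos=0:; next count becomes 255; next at idx=2:; next count becomes 339; next at pos=0:; next count becomes 340; next at idx=3:; next count becomes 424; next at pos=0:; next count becomes 425; next delta becomes 0; next at idx=1:; next delta becomes -6; next at idx=2:; next delta becomes -12; next at idx=3:; next delta becomes -18; next at idx=4:; next delta becomes -24; next at idx=5:; next delta becomes -30; next at idx=6:; next delta becomes -36; next final value 92
calc_v2: count becomes 0; next total becomes -8; next scale becomes 14; next extra becomes 84; next at idx=-1:; next count becomes 84; next count becomes 85; next pos never enters its loop body; next at idx=0:; next count becomes 169; next count becomes 170; next pos never enters its loop body; next at idx=1:; next count becomes 254; next count becomes 255; next pos never enters its loop body; next at idx=2:; next count becomes 339; next count becomes 340; next pos never enters its loop body; next at idx=3:; next count becomes 424; next count becomes 425; next pos never enters its loop body; next delta becomes 0; next at idx=1:; next delta becomes -6; next at idx=2:; next delta becomes -12; next at idx=3:; next delta becomes -18; next at idx=4:; next delta becomes -24; next at idx=5:; next delta becomes -30; next at idx=6:; next delta becomes -36; next final value 9
92 != 9, so the rewrite changes behavior.
verdict: not equivalent; witness: base=-4, step=3, limit=-5
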